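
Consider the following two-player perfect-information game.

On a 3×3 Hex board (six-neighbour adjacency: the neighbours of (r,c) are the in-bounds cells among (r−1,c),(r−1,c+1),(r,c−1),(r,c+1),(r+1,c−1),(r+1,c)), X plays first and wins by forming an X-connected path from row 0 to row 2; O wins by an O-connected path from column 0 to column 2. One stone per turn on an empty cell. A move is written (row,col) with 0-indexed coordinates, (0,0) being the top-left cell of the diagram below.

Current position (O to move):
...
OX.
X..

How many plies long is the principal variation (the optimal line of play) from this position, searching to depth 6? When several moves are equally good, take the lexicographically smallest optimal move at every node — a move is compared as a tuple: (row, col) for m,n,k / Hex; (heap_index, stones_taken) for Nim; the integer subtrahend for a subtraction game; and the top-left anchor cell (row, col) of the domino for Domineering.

PV length from [.../OX./X..]: 2 plies

[.../OX./X..] O move#1: (0,0):-1/O../OX./X..*, (0,1):-1/.O./OX./X.., (0,2):-1/..O/OX./X.., (1,2):-1/.../OXO/X.., (2,1):-1/.../OX./XO., (2,2):-1/.../OX./X.O
[O../OX./X..] X move#2: (0,1):+1/OX./OX./X..*, (0,2):+1/O.X/OX./X.., (1,2):+1/O../OXX/X.., (2,1):+1/O../OX./XX., (2,2):+1/O../OX./X.X
[OX./OX./X..] end (terminal -1, O#3); searched .../OX./X.. to 6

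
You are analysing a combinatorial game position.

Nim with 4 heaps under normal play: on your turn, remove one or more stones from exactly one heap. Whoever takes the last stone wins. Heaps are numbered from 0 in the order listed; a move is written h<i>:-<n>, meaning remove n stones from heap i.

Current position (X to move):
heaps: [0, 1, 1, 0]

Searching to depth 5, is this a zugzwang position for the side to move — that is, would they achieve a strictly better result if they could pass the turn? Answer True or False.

[(0,1,1,0)] X move#1: h1:-1:-1/(0,0,1,0)*, h2:-1:-1/(0,1,0,0)
[(0,0,1,0)] O move#2: h2:-1:+1/(0,0,0,0)*
[(0,0,0,0)] end (terminal -1, X#3); searched (0,1,1,0) to 5
pass branch (O moves first from the same position):
  | [(0,1,1,0)] O move#1: h1:-1:-1/(0,0,1,0)*, h2:-1:-1/(0,1,0,0)
  | [(0,0,1,0)] X move#2: h2:-1:+1/(0,0,0,0)*
  | [(0,0,0,0)] end (terminal -1, O#3); searched (0,1,1,0) to 5
X moving scores -1; X passing scores +1

zugzwang((0,1,1,0), X) = True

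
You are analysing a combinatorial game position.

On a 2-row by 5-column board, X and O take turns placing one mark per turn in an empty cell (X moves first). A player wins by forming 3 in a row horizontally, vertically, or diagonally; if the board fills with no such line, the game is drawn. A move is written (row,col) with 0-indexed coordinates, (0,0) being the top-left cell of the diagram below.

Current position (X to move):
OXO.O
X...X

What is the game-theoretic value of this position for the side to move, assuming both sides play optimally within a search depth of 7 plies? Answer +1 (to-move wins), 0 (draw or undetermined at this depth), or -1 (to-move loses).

value(OXO.O/X...X, X) = 0

p1 X@[OXO.O/X...X]: (0,3)[OXOXO/X...X]+0* (1,1)[OXO.O/XX..X]-1 (1,2)[OXO.O/X.X.X]-1 (1,3)[OXO.O/X..XX]-1
p2 O@[OXOXO/X...X]: (1,1)[OXOXO/XO..X]+0* (1,2)[OXOXO/X.O.X]+0 (1,3)[OXOXO/X..OX]+0
p3 X@[OXOXO/XO..X]: (1,2)[OXOXO/XOX.X]+0* (1,3)[OXOXO/XO.XX]+0
p4 O@[OXOXO/XOX.X]: (1,3)[OXOXO/XOXOX]+0*
p5 X@[OXOXO/XOXOX] terminal +0; root [OXO.O/X...X] d7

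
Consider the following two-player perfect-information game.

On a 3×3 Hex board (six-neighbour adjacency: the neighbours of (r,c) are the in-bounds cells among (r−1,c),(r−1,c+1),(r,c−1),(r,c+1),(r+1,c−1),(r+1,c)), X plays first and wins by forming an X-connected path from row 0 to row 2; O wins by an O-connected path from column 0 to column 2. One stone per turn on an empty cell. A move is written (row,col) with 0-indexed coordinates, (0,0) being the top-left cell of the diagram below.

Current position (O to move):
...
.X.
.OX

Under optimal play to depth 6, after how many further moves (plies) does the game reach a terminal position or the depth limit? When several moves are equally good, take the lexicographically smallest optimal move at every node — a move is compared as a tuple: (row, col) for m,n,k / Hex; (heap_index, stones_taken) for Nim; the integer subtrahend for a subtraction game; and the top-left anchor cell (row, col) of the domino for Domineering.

PV length from [.../.X./.OX]: 6 plies

ply 1, O at .../.X./.OX | (0,0)=-1→O../.X./.OX*; (0,1)=-1→.O./.X./.OX; (0,2)=-1→..O/.X./.OX; (1,0)=-1→.../OX./.OX; (1,2)=-1→.../.XO/.OX; (2,0)=-1→.../.X./OOX
ply 2, X at O../.X./.OX | (0,1)=+1→OX./.X./.OX*; (0,2)=+1→O.X/.X./.OX; (1,0)=+1→O../XX./.OX; (1,2)=+1→O../.XX/.OX; (2,0)=+1→O../.X./XOX
ply 3, O at OX./.X./.OX | (0,2)=-1→OXO/.X./.OX*; (1,0)=-1→OX./OX./.OX; (1,2)=-1→OX./.XO/.OX; (2,0)=-1→OX./.X./OOX
ply 4, X at OXO/.X./.OX | (1,0)=+1→OXO/XX./.OX*; (1,2)=+1→OXO/.XX/.OX; (2,0)=+1→OXO/.X./XOX
ply 5, O at OXO/XX./.OX | (1,2)=-1→OXO/XXO/.OX*; (2,0)=-1→OXO/XX./OOX
ply 6, X at OXO/XXO/.OX | (2,0)=+1→OXO/XXO/XOX*
ply 7: OXO/XXO/XOX is terminal -1 (O); from .../.X./.OX depth 6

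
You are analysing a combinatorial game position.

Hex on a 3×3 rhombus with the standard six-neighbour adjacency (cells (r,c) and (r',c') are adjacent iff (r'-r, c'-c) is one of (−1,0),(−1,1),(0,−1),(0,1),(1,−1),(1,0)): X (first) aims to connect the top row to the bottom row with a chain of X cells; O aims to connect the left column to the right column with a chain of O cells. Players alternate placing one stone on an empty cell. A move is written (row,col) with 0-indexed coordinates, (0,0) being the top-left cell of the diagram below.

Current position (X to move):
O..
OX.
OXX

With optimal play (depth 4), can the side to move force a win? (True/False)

ply 1, X at O../OX./OXX | (0,1)=+1→OX./OX./OXX*; (0,2)=+1→O.X/OX./OXX; (1,2)=+1→O../OXX/OXX
ply 2: OX./OX./OXX is terminal -1 (O); from O../OX./OXX depth 4

X winning at [O../OX./OXX]: True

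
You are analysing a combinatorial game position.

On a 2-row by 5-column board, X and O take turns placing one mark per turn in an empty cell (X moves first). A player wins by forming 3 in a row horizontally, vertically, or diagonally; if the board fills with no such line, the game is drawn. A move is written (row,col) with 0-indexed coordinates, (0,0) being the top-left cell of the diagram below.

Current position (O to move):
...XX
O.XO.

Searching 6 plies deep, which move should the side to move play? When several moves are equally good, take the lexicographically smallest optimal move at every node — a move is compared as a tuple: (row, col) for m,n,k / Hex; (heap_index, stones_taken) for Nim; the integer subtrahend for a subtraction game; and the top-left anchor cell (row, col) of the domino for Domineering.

p1 O@[...XX/O.XO.]: (0,0)[O..XX/O.XO.]-1 (0,1)[.O.XX/O.XO.]-1 (0,2)[..OXX/O.XO.]+0* (1,1)[...XX/OOXO.]-1 (1,4)[...XX/O.XOO]-1
p2 X@[..OXX/O.XO.]: (0,0)[X.OXX/O.XO.]+0* (0,1)[.XOXX/O.XO.]+0 (1,1)[..OXX/OXXO.]+0 (1,4)[..OXX/O.XOX]+0
p3 O@[X.OXX/O.XO.]: (0,1)[XOOXX/O.XO.]+0* (1,1)[X.OXX/OOXO.]+0 (1,4)[X.OXX/O.XOO]+0
p4 X@[XOOXX/O.XO.]: (1,1)[XOOXX/OXXO.]+0* (1,4)[XOOXX/O.XOX]+0
p5 O@[XOOXX/OXXO.]: (1,4)[XOOXX/OXXOO]+0*
p6 X@[XOOXX/OXXOO] terminal +0; root [...XX/O.XO.] d6

O's best at [...XX/O.XO.]: (0,2)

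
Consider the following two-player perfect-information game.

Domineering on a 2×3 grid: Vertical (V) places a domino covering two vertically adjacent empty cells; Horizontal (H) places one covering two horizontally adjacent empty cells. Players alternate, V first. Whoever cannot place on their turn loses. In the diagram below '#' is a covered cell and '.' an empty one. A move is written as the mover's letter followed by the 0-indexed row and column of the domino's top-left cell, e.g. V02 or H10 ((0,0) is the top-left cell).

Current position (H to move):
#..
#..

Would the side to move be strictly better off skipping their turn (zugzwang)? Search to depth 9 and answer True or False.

zugzwang(#../#.., H) = False

p1 H@[#../#..]: H01[###/#..]+1* H11[#../###]+1
p2 V@[###/#..] terminal -1; root [#../#..] d9
suppose H passes — search the same position with V to move:
pass> p1 V@[#../#..]: V01[##./##.]+1* V02[#.#/#.#]+1
pass> p2 H@[##./##.] terminal -1; root [#../#..] d9
for H: play +1, pass -1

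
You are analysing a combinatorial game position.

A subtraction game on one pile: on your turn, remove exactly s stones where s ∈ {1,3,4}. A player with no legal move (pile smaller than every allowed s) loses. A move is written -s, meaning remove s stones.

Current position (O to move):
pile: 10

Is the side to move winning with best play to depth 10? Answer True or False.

[10] O move#1: -1:+1/9*, -3:+1/7, -4:-1/6
[9] X move#2: -1:-1/8*, -3:-1/6, -4:-1/5
[8] O move#3: -1:+1/7*, -3:-1/5, -4:-1/4
[7] X move#4: -1:-1/6*, -3:-1/4, -4:-1/3
[6] O move#5: -1:-1/5, -3:-1/3, -4:+1/2*
[2] X move#6: -1:-1/1*
[1] O move#7: -1:+1/0*
[0] end (terminal -1, X#8); searched 10 to 10

O winning at [10]: True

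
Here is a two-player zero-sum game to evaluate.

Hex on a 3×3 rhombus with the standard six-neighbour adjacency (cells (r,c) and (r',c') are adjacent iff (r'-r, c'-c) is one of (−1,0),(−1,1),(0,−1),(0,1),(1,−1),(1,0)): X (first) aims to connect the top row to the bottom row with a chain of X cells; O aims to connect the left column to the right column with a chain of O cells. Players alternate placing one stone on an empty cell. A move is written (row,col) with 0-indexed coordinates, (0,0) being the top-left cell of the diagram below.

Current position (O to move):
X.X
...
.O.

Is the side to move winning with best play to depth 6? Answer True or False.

[X.X/.../.O.] O move#1: (0,1):-1/XOX/.../.O., (1,0):+1/X.X/O../.O.*, (1,1):+1/X.X/.O./.O., (1,2):-1/X.X/..O/.O., (2,0):+1/X.X/.../OO., (2,2):-1/X.X/.../.OO
[X.X/O../.O.] X move#2: (0,1):-1/XXX/O../.O.*, (1,1):-1/X.X/OX./.O., (1,2):-1/X.X/O.X/.O., (2,0):-1/X.X/O../XO., (2,2):-1/X.X/O../.OX
[XXX/O../.O.] O move#3: (1,1):+1/XXX/OO./.O.*, (1,2):+1/XXX/O.O/.O., (2,0):+1/XXX/O../OO., (2,2):+1/XXX/O../.OO
[XXX/OO./.O.] X move#4: (1,2):-1/XXX/OOX/.O.*, (2,0):-1/XXX/OO./XO., (2,2):-1/XXX/OO./.OX
[XXX/OOX/.O.] O move#5: (2,0):-1/XXX/OOX/OO., (2,2):+1/XXX/OOX/.OO*
[XXX/OOX/.OO] end (terminal -1, X#6); searched X.X/.../.O. to 6

O winning at [X.X/.../.O.]: True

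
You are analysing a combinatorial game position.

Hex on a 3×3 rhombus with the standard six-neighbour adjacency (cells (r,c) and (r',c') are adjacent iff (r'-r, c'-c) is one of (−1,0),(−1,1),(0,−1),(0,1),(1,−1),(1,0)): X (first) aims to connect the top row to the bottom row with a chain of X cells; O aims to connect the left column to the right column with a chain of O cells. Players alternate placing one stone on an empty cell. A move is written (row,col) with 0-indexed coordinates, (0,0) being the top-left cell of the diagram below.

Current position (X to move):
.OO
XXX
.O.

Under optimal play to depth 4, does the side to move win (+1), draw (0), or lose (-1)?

value(.OO/XXX/.O., X) = +1

p1 X@[.OO/XXX/.O.]: (0,0)[XOO/XXX/.O.]+1* (2,0)[.OO/XXX/XO.]-1 (2,2)[.OO/XXX/.OX]-1
p2 O@[XOO/XXX/.O.]: (2,0)[XOO/XXX/OO.]-1* (2,2)[XOO/XXX/.OO]-1
p3 X@[XOO/XXX/OO.]: (2,2)[XOO/XXX/OOX]+1*
p4 O@[XOO/XXX/OOX] terminal -1; root [.OO/XXX/.O.] d4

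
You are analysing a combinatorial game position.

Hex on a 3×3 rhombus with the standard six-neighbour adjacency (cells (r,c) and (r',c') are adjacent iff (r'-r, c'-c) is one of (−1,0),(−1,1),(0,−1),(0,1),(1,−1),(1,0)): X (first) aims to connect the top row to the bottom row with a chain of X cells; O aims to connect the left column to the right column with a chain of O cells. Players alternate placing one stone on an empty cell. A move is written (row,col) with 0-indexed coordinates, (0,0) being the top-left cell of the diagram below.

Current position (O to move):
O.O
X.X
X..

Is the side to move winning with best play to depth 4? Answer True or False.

p1 O@[O.O/X.X/X..]: (0,1)[OOO/X.X/X..]+1* (1,1)[O.O/XOX/X..]-1 (2,1)[O.O/X.X/XO.]-1 (2,2)[O.O/X.X/X.O]-1
p2 X@[OOO/X.X/X..] terminal -1; root [O.O/X.X/X..] d4

O winning at [O.O/X.X/X..]: True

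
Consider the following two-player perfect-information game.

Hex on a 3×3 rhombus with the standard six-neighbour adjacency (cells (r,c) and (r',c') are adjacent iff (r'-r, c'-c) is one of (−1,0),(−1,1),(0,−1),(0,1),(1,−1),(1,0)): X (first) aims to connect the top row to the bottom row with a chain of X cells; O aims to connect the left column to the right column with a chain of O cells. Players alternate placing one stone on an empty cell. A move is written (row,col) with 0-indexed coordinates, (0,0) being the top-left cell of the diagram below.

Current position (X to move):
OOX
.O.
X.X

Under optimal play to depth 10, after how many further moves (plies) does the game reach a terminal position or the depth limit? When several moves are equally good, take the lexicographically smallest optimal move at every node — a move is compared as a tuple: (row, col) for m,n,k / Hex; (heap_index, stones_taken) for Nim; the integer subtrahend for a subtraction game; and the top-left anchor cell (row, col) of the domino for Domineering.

PV length from [OOX/.O./X.X]: 1 ply

p1 X@[OOX/.O./X.X]: (1,0)[OOX/XO./X.X]-1 (1,2)[OOX/.OX/X.X]+1* (2,1)[OOX/.O./XXX]-1
p2 O@[OOX/.OX/X.X] terminal -1; root [OOX/.O./X.X] d10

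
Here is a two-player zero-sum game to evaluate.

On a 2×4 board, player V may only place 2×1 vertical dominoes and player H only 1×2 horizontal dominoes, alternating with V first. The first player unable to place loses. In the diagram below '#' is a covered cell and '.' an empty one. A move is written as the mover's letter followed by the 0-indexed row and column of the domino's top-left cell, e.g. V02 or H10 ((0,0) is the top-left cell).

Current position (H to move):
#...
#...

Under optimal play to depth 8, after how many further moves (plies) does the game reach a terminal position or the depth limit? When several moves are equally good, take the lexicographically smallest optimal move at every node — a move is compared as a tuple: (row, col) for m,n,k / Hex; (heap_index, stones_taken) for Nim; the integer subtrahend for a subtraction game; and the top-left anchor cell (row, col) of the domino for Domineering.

PV length from [#.../#...]: 3 plies

p1 H@[#.../#...]: H01[###./#...]+1* H02[#.##/#...]+1 H11[#.../###.]+1 H12[#.../#.##]+1
p2 V@[###./#...]: V03[####/#..#]-1*
p3 H@[####/#..#]: H11[####/####]+1*
p4 V@[####/####] terminal -1; root [#.../#...] d8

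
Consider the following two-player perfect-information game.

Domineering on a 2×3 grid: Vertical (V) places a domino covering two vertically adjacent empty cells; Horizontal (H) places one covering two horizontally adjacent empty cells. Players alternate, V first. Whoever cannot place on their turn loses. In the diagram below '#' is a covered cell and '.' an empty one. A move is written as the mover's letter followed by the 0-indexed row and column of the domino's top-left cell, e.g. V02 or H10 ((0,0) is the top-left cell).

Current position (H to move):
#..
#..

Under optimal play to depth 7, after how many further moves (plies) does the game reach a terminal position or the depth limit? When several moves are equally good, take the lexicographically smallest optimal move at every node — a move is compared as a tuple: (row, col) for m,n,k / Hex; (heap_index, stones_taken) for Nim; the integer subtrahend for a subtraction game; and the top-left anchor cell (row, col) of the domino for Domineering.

p1 H@[#../#..]: H01[###/#..]+1* H11[#../###]+1
p2 V@[###/#..] terminal -1; root [#../#..] d7

PV length from [#../#..]: 1 ply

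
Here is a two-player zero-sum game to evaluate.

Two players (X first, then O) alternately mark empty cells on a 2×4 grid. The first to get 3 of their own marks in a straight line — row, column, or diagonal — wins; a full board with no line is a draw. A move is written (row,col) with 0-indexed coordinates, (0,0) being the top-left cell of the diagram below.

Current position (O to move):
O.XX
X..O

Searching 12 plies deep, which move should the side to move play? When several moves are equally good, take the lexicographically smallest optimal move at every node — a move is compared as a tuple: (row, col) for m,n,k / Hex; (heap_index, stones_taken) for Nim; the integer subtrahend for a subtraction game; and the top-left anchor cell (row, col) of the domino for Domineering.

[O.XX/X..O] O move#1: (0,1):+0/OOXX/X..O*, (1,1):-1/O.XX/XO.O, (1,2):-1/O.XX/X.OO
[OOXX/X..O] X move#2: (1,1):+0/OOXX/XX.O*, (1,2):+0/OOXX/X.XO
[OOXX/XX.O] O move#3: (1,2):+0/OOXX/XXOO*
[OOXX/XXOO] end (terminal +0, X#4); searched O.XX/X..O to 12

O's best at [O.XX/X..O]: (0,1)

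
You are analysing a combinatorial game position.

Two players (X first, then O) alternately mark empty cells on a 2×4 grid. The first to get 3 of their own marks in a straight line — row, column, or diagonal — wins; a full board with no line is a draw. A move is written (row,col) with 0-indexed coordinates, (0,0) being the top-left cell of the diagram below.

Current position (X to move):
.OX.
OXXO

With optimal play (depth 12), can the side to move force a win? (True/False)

X winning at [.OX./OXXO]: False

ply 1, X at .OX./OXXO | (0,0)=+0→XOX./OXXO*; (0,3)=+0→.OXX/OXXO
ply 2, O at XOX./OXXO | (0,3)=+0→XOXO/OXXO*
ply 3: XOXO/OXXO is terminal +0 (X); from .OX./OXXO depth 12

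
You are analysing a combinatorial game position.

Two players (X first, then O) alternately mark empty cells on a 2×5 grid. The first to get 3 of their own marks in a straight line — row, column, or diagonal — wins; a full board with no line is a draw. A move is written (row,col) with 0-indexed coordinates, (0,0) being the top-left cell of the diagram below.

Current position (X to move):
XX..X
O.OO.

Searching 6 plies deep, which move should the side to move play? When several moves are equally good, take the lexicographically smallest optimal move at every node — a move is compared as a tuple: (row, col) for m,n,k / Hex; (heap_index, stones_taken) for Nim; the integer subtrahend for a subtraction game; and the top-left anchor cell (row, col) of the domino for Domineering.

ply 1, X at XX..X/O.OO. | (0,2)=+1→XXX.X/O.OO.*; (0,3)=-1→XX.XX/O.OO.; (1,1)=-1→XX..X/OXOO.; (1,4)=-1→XX..X/O.OOX
ply 2: XXX.X/O.OO. is terminal -1 (O); from XX..X/O.OO. depth 6

X's best at [XX..X/O.OO.]: (0,2)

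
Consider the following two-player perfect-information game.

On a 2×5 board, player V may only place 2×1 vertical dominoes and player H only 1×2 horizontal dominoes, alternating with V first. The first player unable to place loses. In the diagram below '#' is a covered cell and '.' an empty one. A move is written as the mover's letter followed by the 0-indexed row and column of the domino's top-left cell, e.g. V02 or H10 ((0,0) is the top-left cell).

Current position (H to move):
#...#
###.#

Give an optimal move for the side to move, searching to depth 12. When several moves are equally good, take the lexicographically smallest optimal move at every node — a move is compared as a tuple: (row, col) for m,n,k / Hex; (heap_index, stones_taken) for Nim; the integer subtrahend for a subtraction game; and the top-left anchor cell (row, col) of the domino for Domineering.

ply 1, H at #...#/###.# | H01=-1→###.#/###.#; H02=+1→#.###/###.#*
ply 2: #.###/###.# is terminal -1 (V); from #...#/###.# depth 12

H's best at [#...#/###.#]: H02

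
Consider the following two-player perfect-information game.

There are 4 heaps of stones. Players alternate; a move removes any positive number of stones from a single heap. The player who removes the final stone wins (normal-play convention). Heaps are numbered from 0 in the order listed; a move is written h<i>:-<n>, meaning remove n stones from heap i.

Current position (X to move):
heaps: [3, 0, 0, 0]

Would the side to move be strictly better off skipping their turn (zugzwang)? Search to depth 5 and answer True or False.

zugzwang((3,0,0,0), X) = False

p1 X@[(3,0,0,0)]: h0:-1[(2,0,0,0)]-1 h0:-2[(1,0,0,0)]-1 h0:-3[(0,0,0,0)]+1*
p2 O@[(0,0,0,0)] terminal -1; root [(3,0,0,0)] d5
pass branch (O moves first from the same position):
  | p1 O@[(3,0,0,0)]: h0:-1[(2,0,0,0)]-1 h0:-2[(1,0,0,0)]-1 h0:-3[(0,0,0,0)]+1*
  | p2 X@[(0,0,0,0)] terminal -1; root [(3,0,0,0)] d5
X moving scores +1; X passing scores -1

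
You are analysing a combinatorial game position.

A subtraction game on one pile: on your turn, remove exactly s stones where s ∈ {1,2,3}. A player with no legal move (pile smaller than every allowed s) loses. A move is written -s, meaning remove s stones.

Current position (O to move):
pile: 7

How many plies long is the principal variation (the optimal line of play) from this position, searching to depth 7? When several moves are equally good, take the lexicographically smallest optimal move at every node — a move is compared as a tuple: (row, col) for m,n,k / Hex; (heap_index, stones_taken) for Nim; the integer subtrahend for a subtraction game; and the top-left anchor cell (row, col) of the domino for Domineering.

PV length from [7]: 3 plies

[7] O move#1: -1:-1/6, -2:-1/5, -3:+1/4*
[4] X move#2: -1:-1/3*, -2:-1/2, -3:-1/1
[3] O move#3: -1:-1/2, -2:-1/1, -3:+1/0*
[0] end (terminal -1, X#4); searched 7 to 7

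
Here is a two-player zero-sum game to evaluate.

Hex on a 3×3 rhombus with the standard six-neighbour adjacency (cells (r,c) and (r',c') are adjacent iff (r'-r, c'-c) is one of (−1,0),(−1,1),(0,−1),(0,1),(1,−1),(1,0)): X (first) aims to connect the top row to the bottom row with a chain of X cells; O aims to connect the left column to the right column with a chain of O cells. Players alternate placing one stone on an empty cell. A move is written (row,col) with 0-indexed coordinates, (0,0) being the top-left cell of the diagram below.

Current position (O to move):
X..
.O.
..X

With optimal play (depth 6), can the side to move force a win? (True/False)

O winning at [X../.O./..X]: True

ply 1, O at X../.O./..X | (0,1)=+1→XO./.O./..X*; (0,2)=+1→X.O/.O./..X; (1,0)=+1→X../OO./..X; (1,2)=+1→X../.OO/..X; (2,0)=+1→X../.O./O.X; (2,1)=+1→X../.O./.OX
ply 2, X at XO./.O./..X | (0,2)=-1→XOX/.O./..X*; (1,0)=-1→XO./XO./..X; (1,2)=-1→XO./.OX/..X; (2,0)=-1→XO./.O./X.X; (2,1)=-1→XO./.O./.XX
ply 3, O at XOX/.O./..X | (1,0)=-1→XOX/OO./..X; (1,2)=+1→XOX/.OO/..X*; (2,0)=-1→XOX/.O./O.X; (2,1)=-1→XOX/.O./.OX
ply 4, X at XOX/.OO/..X | (1,0)=-1→XOX/XOO/..X*; (2,0)=-1→XOX/.OO/X.X; (2,1)=-1→XOX/.OO/.XX
ply 5, O at XOX/XOO/..X | (2,0)=+1→XOX/XOO/O.X*; (2,1)=-1→XOX/XOO/.OX
ply 6: XOX/XOO/O.X is terminal -1 (X); from X../.O./..X depth 6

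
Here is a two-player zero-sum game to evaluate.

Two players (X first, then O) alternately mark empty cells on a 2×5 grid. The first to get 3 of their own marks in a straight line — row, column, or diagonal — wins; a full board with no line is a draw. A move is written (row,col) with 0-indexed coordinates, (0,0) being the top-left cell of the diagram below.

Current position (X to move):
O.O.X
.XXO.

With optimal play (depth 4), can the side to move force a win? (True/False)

X winning at [O.O.X/.XXO.]: True

p1 X@[O.O.X/.XXO.]: (0,1)[OXO.X/.XXO.]+0 (0,3)[O.OXX/.XXO.]-1 (1,0)[O.O.X/XXXO.]+1* (1,4)[O.O.X/.XXOX]-1
p2 O@[O.O.X/XXXO.] terminal -1; root [O.O.X/.XXO.] d4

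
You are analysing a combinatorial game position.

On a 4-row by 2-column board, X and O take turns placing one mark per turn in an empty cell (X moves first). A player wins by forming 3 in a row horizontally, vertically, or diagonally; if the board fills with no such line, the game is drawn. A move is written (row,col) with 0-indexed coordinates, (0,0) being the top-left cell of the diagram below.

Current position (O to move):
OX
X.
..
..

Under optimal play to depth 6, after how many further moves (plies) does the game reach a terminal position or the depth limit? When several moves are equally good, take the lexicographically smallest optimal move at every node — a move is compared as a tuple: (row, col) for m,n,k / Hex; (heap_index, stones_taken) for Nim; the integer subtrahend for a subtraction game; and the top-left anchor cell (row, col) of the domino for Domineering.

PV length from [OX/X./../..]: 5 plies

p1 O@[OX/X./../..]: (1,1)[OX/XO/../..]+0* (2,0)[OX/X./O./..]+0 (2,1)[OX/X./.O/..]+0 (3,0)[OX/X./../O.]+0 (3,1)[OX/X./../.O]+0
p2 X@[OX/XO/../..]: (2,0)[OX/XO/X./..]+0* (2,1)[OX/XO/.X/..]+0 (3,0)[OX/XO/../X.]+0 (3,1)[OX/XO/../.X]+0
p3 O@[OX/XO/X./..]: (2,1)[OX/XO/XO/..]-1 (3,0)[OX/XO/X./O.]+0* (3,1)[OX/XO/X./.O]-1
p4 X@[OX/XO/X./O.]: (2,1)[OX/XO/XX/O.]+0* (3,1)[OX/XO/X./OX]+0
p5 O@[OX/XO/XX/O.]: (3,1)[OX/XO/XX/OO]+0*
p6 X@[OX/XO/XX/OO] terminal +0; root [OX/X./../..] d6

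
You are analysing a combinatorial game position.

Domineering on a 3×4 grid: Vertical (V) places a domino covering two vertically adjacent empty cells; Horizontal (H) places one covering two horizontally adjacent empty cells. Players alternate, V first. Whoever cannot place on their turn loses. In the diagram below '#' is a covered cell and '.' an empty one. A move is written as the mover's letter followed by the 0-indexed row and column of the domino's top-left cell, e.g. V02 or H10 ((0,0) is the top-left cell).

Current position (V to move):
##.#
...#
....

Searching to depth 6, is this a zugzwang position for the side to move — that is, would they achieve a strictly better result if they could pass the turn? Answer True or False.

ply 1, V at ##.#/...#/.... | V02=-1→####/..##/....; V10=-1→##.#/#..#/#...; V11=+1→##.#/.#.#/.#..*; V12=-1→##.#/..##/..#.
ply 2, H at ##.#/.#.#/.#.. | H22=-1→##.#/.#.#/.###*
ply 3, V at ##.#/.#.#/.### | V02=+1→####/.###/.###*; V10=+1→##.#/##.#/####
ply 4: ####/.###/.### is terminal -1 (H); from ##.#/...#/.... depth 6
suppose V passes — search the same position with H to move:
pass> ply 1, H at ##.#/...#/.... | H10=+1→##.#/##.#/....*; H11=+1→##.#/.###/....; H20=+1→##.#/...#/##..; H21=+1→##.#/...#/.##.; H22=-1→##.#/...#/..##
pass> ply 2, V at ##.#/##.#/.... | V02=-1→####/####/....*; V12=-1→##.#/####/..#.
pass> ply 3, H at ####/####/.... | H20=+1→####/####/##..*; H21=+1→####/####/.##.; H22=+1→####/####/..##
pass> ply 4: ####/####/##.. is terminal -1 (V); from ##.#/...#/.... depth 6
for V: play +1, pass -1

zugzwang(##.#/...#/...., V) = False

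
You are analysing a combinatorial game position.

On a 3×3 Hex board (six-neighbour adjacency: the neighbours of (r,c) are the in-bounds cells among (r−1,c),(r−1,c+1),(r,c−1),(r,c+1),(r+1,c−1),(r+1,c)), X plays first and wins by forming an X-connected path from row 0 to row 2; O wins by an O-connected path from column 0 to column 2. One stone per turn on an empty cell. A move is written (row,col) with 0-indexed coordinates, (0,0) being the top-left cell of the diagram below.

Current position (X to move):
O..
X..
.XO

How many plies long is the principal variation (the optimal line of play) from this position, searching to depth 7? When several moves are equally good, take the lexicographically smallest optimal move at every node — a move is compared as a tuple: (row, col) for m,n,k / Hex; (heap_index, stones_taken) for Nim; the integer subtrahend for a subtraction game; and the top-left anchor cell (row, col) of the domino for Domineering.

p1 X@[O../X../.XO]: (0,1)[OX./X../.XO]+1* (0,2)[O.X/X../.XO]+1 (1,1)[O../XX./.XO]+1 (1,2)[O../X.X/.XO]+1 (2,0)[O../X../XXO]+1
p2 O@[OX./X../.XO]: (0,2)[OXO/X../.XO]-1* (1,1)[OX./XO./.XO]-1 (1,2)[OX./X.O/.XO]-1 (2,0)[OX./X../OXO]-1
p3 X@[OXO/X../.XO]: (1,1)[OXO/XX./.XO]+1* (1,2)[OXO/X.X/.XO]+1 (2,0)[OXO/X../XXO]+1
p4 O@[OXO/XX./.XO] terminal -1; root [O../X../.XO] d7

PV length from [O../X../.XO]: 3 plies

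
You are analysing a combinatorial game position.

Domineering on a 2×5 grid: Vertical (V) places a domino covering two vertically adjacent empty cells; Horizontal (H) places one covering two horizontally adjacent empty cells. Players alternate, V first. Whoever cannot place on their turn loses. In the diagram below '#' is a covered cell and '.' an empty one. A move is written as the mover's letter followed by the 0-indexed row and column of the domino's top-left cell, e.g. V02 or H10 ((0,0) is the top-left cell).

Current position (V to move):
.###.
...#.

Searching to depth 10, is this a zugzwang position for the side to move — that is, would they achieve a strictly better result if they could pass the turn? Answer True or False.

zugzwang(.###./...#., V) = False

ply 1, V at .###./...#. | V00=+1→####./#..#.*; V04=-1→.####/...##
ply 2, H at ####./#..#. | H11=-1→####./####.*
ply 3, V at ####./####. | V04=+1→#####/#####*
ply 4: #####/##### is terminal -1 (H); from .###./...#. depth 10
if V skipped the turn, H would face:
~ ply 1, H at .###./...#. | H10=-1→.###./##.#.*; H11=-1→.###./.###.
~ ply 2, V at .###./##.#. | V04=+1→.####/##.##*
~ ply 3: .####/##.## is terminal -1 (H); from .###./...#. depth 10
compare (V): move=+1 vs pass=+1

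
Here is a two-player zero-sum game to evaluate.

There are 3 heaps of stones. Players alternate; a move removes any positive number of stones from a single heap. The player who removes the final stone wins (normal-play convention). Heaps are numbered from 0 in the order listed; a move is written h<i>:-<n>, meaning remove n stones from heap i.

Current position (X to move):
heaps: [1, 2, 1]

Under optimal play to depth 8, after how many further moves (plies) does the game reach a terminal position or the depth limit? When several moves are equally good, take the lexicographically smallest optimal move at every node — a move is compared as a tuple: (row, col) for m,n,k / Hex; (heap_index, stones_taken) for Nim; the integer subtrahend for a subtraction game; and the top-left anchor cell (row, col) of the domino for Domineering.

p1 X@[(1,2,1)]: h0:-1[(0,2,1)]-1 h1:-1[(1,1,1)]-1 h1:-2[(1,0,1)]+1* h2:-1[(1,2,0)]-1
p2 O@[(1,0,1)]: h0:-1[(0,0,1)]-1* h2:-1[(1,0,0)]-1
p3 X@[(0,0,1)]: h2:-1[(0,0,0)]+1*
p4 O@[(0,0,0)] terminal -1; root [(1,2,1)] d8

PV length from [(1,2,1)]: 3 plies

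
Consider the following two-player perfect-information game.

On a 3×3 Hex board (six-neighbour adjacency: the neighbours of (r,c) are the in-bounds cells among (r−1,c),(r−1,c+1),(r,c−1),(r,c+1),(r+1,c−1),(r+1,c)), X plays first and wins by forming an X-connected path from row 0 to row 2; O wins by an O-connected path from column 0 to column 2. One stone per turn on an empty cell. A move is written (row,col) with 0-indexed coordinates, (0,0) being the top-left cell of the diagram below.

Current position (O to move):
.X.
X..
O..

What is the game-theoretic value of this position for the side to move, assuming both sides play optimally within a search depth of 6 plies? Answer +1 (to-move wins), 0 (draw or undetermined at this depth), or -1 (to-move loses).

ply 1, O at .X./X../O.. | (0,0)=-1→OX./X../O..; (0,2)=+1→.XO/X../O..*; (1,1)=+1→.X./XO./O..; (1,2)=+1→.X./X.O/O..; (2,1)=+1→.X./X../OO.; (2,2)=+1→.X./X../O.O
ply 2, X at .XO/X../O.. | (0,0)=-1→XXO/X../O..*; (1,1)=-1→.XO/XX./O..; (1,2)=-1→.XO/X.X/O..; (2,1)=-1→.XO/X../OX.; (2,2)=-1→.XO/X../O.X
ply 3, O at XXO/X../O.. | (1,1)=+1→XXO/XO./O..*; (1,2)=+1→XXO/X.O/O..; (2,1)=+1→XXO/X../OO.; (2,2)=+1→XXO/X../O.O
ply 4: XXO/XO./O.. is terminal -1 (X); from .X./X../O.. depth 6

value(.X./X../O.., O) = +1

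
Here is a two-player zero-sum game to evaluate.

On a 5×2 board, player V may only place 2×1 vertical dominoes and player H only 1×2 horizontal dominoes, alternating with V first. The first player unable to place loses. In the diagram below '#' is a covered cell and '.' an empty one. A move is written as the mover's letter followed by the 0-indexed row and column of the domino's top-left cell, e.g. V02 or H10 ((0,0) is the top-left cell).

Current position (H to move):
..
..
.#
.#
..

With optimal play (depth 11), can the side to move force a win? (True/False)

H winning at [../../.#/.#/..]: True

[../../.#/.#/..] H move#1: H00:+1/##/../.#/.#/..*, H10:+1/../##/.#/.#/.., H40:-1/../../.#/.#/##
[##/../.#/.#/..] V move#2: V10:-1/##/#./##/.#/..*, V20:-1/##/../##/##/.., V30:-1/##/../.#/##/#.
[##/#./##/.#/..] H move#3: H40:+1/##/#./##/.#/##*
[##/#./##/.#/##] end (terminal -1, V#4); searched ../../.#/.#/.. to 11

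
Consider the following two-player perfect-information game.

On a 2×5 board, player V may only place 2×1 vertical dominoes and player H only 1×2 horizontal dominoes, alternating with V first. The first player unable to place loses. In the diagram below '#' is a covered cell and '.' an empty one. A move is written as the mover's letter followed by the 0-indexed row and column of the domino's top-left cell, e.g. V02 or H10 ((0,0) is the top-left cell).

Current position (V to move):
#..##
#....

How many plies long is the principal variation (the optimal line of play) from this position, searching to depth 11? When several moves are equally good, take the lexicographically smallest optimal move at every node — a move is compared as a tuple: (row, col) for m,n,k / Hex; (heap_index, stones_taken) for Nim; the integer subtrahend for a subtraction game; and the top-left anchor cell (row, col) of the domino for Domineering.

p1 V@[#..##/#....]: V01[##.##/##...]-1 V02[#.###/#.#..]+1*
p2 H@[#.###/#.#..]: H13[#.###/#.###]-1*
p3 V@[#.###/#.###]: V01[#####/#####]+1*
p4 H@[#####/#####] terminal -1; root [#..##/#....] d11

PV length from [#..##/#....]: 3 plies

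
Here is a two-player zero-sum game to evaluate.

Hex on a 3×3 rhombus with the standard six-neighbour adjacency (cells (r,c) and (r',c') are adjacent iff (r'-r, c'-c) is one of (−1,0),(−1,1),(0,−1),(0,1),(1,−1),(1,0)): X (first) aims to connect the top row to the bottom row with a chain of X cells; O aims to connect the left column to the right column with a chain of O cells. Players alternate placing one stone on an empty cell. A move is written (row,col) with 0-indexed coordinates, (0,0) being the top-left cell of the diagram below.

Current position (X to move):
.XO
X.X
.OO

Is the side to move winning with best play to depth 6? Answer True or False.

p1 X@[.XO/X.X/.OO]: (0,0)[XXO/X.X/.OO]-1 (1,1)[.XO/XXX/.OO]-1 (2,0)[.XO/X.X/XOO]+1*
p2 O@[.XO/X.X/XOO] terminal -1; root [.XO/X.X/.OO] d6

X winning at [.XO/X.X/.OO]: True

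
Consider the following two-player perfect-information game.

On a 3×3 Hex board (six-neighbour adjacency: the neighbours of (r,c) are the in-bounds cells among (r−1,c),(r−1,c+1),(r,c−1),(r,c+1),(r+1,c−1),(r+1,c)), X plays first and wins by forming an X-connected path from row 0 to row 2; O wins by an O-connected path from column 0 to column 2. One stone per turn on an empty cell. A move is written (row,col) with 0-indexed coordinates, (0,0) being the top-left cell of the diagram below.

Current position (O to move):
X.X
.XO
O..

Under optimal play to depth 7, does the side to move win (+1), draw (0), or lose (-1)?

value(X.X/.XO/O.., O) = +1

ply 1, O at X.X/.XO/O.. | (0,1)=-1→XOX/.XO/O..; (1,0)=-1→X.X/OXO/O..; (2,1)=+1→X.X/.XO/OO.*; (2,2)=-1→X.X/.XO/O.O
ply 2: X.X/.XO/OO. is terminal -1 (X); from X.X/.XO/O.. depth 7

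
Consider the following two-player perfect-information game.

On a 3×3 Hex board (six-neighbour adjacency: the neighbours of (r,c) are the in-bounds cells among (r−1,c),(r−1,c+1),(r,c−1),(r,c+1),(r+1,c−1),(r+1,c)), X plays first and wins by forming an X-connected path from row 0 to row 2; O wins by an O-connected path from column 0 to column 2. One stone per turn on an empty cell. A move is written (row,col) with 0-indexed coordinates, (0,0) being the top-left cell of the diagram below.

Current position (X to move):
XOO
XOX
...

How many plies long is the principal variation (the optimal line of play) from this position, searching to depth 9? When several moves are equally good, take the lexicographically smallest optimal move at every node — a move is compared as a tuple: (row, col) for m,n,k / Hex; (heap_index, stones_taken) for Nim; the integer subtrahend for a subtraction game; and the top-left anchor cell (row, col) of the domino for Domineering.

ply 1, X at XOO/XOX/... | (2,0)=+1→XOO/XOX/X..*; (2,1)=-1→XOO/XOX/.X.; (2,2)=-1→XOO/XOX/..X
ply 2: XOO/XOX/X.. is terminal -1 (O); from XOO/XOX/... depth 9

PV length from [XOO/XOX/...]: 1 ply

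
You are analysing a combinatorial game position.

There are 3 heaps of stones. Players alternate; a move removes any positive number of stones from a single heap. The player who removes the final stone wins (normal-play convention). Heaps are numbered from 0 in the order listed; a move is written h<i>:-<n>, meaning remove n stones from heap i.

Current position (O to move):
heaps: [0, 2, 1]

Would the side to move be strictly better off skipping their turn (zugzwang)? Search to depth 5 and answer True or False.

zugzwang((0,2,1), O) = False

p1 O@[(0,2,1)]: h1:-1[(0,1,1)]+1* h1:-2[(0,0,1)]-1 h2:-1[(0,2,0)]-1
p2 X@[(0,1,1)]: h1:-1[(0,0,1)]-1* h2:-1[(0,1,0)]-1
p3 O@[(0,0,1)]: h2:-1[(0,0,0)]+1*
p4 X@[(0,0,0)] terminal -1; root [(0,2,1)] d5
pass branch (X moves first from the same position):
  | p1 X@[(0,2,1)]: h1:-1[(0,1,1)]+1* h1:-2[(0,0,1)]-1 h2:-1[(0,2,0)]-1
  | p2 O@[(0,1,1)]: h1:-1[(0,0,1)]-1* h2:-1[(0,1,0)]-1
  | p3 X@[(0,0,1)]: h2:-1[(0,0,0)]+1*
  | p4 O@[(0,0,0)] terminal -1; root [(0,2,1)] d5
O moving scores +1; O passing scores -1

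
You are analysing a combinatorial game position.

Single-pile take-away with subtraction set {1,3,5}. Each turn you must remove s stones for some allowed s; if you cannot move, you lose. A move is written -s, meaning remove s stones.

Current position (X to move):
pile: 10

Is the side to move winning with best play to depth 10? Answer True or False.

[10] X move#1: -1:-1/9*, -3:-1/7, -5:-1/5
[9] O move#2: -1:+1/8*, -3:+1/6, -5:+1/4
[8] X move#3: -1:-1/7*, -3:-1/5, -5:-1/3
[7] O move#4: -1:+1/6*, -3:+1/4, -5:+1/2
[6] X move#5: -1:-1/5*, -3:-1/3, -5:-1/1
[5] O move#6: -1:+1/4*, -3:+1/2, -5:+1/0
[4] X move#7: -1:-1/3*, -3:-1/1
[3] O move#8: -1:+1/2*, -3:+1/0
[2] X move#9: -1:-1/1*
[1] O move#10: -1:+1/0*
[0] end (terminal -1, X#11); searched 10 to 10

X winning at [10]: False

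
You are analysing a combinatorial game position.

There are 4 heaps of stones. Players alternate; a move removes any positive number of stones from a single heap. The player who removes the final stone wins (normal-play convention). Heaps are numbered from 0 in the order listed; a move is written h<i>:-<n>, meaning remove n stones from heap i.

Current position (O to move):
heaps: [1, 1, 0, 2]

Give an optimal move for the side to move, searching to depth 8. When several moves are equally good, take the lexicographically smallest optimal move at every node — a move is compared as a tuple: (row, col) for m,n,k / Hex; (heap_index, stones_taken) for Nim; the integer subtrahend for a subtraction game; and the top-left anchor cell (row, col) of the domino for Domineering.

p1 O@[(1,1,0,2)]: h0:-1[(0,1,0,2)]-1 h1:-1[(1,0,0,2)]-1 h3:-1[(1,1,0,1)]-1 h3:-2[(1,1,0,0)]+1*
p2 X@[(1,1,0,0)]: h0:-1[(0,1,0,0)]-1* h1:-1[(1,0,0,0)]-1
p3 O@[(0,1,0,0)]: h1:-1[(0,0,0,0)]+1*
p4 X@[(0,0,0,0)] terminal -1; root [(1,1,0,2)] d8

O's best at [(1,1,0,2)]: h3:-2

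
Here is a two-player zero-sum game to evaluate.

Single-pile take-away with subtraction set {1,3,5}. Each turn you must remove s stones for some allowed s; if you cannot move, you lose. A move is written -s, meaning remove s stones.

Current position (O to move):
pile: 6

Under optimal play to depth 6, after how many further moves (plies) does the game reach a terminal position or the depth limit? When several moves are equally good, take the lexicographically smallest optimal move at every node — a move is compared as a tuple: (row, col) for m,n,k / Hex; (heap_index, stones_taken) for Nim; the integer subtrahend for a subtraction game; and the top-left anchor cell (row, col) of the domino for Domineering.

p1 O@[6]: -1[5]-1* -3[3]-1 -5[1]-1
p2 X@[5]: -1[4]+1* -3[2]+1 -5[0]+1
p3 O@[4]: -1[3]-1* -3[1]-1
p4 X@[3]: -1[2]+1* -3[0]+1
p5 O@[2]: -1[1]-1*
p6 X@[1]: -1[0]+1*
p7 O@[0] terminal -1; root [6] d6

PV length from [6]: 6 plies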